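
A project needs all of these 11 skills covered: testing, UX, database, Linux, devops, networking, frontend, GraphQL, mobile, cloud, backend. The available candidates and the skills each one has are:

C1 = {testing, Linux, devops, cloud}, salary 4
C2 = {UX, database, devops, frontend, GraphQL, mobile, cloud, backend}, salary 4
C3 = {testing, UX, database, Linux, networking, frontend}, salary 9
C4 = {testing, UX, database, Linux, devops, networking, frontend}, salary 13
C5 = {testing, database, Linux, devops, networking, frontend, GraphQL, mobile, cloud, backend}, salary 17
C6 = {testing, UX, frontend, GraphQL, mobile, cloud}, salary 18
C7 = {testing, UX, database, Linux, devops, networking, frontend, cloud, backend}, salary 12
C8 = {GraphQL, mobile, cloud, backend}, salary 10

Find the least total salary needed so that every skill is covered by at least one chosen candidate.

13

C2, C3 cover every skill at salary 4 + 9 = 13.
Any cover uses at least 2 candidates; among all covering selections none totals below 13.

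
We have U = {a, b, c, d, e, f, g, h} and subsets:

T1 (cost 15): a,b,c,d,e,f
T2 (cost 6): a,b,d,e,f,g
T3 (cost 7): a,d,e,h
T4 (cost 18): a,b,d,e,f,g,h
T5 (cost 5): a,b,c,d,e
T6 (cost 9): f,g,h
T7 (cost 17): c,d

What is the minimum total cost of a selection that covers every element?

14

T5, T6 cover every element at cost 5 + 9 = 14.
Any cover uses at least 2 sets; among all covering selections none totals below 14.
Greedy by coverage-per-cost would pick T2, T5, T3 for 18 — worse than the optimum 14.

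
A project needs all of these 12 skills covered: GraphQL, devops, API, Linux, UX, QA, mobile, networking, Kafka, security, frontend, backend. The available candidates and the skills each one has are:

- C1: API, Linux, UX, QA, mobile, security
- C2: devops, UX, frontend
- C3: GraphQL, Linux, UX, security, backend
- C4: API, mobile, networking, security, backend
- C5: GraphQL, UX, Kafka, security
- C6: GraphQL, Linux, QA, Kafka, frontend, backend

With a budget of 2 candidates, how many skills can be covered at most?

10

Choosing C1, C6 covers {GraphQL, API, Linux, UX, QA, mobile, Kafka, security, frontend, backend} — 10 skills.
No choice of 2 candidates does better; here devops, networking are left uncovered.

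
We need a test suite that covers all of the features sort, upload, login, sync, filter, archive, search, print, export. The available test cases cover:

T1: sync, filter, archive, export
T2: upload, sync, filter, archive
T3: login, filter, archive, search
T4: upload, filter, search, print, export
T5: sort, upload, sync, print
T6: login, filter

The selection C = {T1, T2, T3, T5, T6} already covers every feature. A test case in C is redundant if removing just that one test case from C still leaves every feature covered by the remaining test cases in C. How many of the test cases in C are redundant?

Drop T1: export uncovered — not redundant.
Drop T2: the rest still cover every feature — redundant.
Drop T3: search uncovered — not redundant.
Drop T5: sort, print uncovered — not redundant.
Drop T6: the rest still cover every feature — redundant.
2 redundant: T2, T6.

2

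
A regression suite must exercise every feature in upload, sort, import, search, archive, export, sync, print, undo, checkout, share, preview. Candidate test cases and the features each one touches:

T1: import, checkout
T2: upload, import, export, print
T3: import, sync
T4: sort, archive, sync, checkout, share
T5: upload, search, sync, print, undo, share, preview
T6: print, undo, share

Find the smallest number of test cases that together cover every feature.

T2, T4, T5 together cover {upload, sort, import, search, archive, export, sync, print, undo, checkout, share, preview} — every feature.
No 2 of the 6 test cases cover everything (all 15 pairs fall short), so 3 is minimum.

3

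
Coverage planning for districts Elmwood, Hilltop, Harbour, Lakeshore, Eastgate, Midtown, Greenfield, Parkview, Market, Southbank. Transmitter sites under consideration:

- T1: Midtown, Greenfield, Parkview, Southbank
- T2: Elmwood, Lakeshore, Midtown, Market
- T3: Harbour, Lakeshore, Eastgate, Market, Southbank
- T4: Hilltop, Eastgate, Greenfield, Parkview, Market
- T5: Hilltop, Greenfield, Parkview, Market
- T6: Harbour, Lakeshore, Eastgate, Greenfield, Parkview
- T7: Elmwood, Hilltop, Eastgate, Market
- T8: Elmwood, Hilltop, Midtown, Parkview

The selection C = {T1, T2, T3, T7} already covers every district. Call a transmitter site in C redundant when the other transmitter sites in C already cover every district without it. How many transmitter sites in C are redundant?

Drop T1: Greenfield, Parkview uncovered — not redundant.
Drop T2: the rest still cover every district — redundant.
Drop T3: Harbour uncovered — not redundant.
Drop T7: Hilltop uncovered — not redundant.
1 redundant: T2.

1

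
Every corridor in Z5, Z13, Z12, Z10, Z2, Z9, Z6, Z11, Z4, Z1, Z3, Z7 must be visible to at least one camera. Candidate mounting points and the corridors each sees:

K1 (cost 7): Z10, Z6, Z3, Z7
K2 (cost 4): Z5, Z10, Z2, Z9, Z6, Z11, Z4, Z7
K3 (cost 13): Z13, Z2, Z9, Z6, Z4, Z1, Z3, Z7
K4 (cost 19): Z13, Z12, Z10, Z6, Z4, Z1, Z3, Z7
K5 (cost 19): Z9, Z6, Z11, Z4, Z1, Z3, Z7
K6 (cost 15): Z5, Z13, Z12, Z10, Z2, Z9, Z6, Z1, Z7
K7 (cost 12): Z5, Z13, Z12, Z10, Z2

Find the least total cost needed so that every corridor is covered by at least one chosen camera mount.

23

K2, K4 cover every corridor at cost 4 + 19 = 23.
Any cover uses at least 2 camera mounts; among all covering selections none totals below 23.
Greedy by coverage-per-cost would pick K2, K3, K7 for 29 — worse than the optimum 23.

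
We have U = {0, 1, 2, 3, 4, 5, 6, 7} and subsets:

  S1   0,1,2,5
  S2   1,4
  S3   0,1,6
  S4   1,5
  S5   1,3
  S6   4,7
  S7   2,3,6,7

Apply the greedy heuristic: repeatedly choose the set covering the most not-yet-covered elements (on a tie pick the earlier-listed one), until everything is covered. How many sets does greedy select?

Pick 1: S1 covers 4 new elements (0, 1, 2, 5).
Pick 2: S7 covers 3 new elements (3, 6, 7).
Pick 3: S2 covers 1 new elements (4).
Greedy uses 3 sets.

3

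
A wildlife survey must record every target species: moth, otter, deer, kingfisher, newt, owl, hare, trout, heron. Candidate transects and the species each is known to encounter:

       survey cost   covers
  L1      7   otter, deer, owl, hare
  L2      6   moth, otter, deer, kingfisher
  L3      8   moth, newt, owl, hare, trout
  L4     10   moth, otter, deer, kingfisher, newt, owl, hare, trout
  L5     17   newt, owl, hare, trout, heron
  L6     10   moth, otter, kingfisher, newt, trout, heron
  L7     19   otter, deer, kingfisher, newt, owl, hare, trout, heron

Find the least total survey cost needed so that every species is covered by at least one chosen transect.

L1, L6 cover every species at survey cost 7 + 10 = 17.
Any cover uses at least 2 transects; among all covering selections none totals below 17.

17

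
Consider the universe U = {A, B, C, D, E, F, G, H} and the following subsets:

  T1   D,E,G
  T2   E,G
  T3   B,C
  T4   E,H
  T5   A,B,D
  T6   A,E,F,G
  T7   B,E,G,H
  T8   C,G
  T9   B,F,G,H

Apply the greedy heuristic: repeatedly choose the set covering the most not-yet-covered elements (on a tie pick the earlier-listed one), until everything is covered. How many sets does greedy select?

4

Pick 1: T6 covers 4 new elements (A, E, F, G).
Pick 2: T3 covers 2 new elements (B, C).
Pick 3: T1 covers 1 new elements (D).
Pick 4: T4 covers 1 new elements (H).
Greedy uses 4 sets.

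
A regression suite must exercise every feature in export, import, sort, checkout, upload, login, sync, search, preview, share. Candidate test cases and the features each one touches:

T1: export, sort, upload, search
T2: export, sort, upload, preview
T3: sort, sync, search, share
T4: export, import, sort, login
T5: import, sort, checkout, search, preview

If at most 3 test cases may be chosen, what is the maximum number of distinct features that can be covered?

9

Choosing T1, T3, T5 covers {export, import, sort, checkout, upload, sync, search, preview, share} — 9 features.
No choice of 3 test cases does better; here login is left uncovered.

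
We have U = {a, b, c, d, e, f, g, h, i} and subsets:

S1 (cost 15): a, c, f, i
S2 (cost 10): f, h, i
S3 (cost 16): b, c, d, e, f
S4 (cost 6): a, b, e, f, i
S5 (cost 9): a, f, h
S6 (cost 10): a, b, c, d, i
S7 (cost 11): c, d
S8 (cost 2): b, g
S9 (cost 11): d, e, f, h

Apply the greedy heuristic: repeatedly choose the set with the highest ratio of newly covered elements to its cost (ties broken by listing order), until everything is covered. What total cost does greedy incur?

Pick 1: S8 adds 2 new (b, g) at cost 2 (ratio 2/2).
Pick 2: S4 adds 4 new (a, e, f, i) at cost 6 (ratio 4/6).
Pick 3: S6 adds 2 new (c, d) at cost 10 (ratio 2/10).
Pick 4: S5 adds 1 new (h) at cost 9 (ratio 1/9).
Greedy total cost: 2 + 6 + 10 + 9 = 27. (The true optimum is 23, so greedy overshoots here.)

27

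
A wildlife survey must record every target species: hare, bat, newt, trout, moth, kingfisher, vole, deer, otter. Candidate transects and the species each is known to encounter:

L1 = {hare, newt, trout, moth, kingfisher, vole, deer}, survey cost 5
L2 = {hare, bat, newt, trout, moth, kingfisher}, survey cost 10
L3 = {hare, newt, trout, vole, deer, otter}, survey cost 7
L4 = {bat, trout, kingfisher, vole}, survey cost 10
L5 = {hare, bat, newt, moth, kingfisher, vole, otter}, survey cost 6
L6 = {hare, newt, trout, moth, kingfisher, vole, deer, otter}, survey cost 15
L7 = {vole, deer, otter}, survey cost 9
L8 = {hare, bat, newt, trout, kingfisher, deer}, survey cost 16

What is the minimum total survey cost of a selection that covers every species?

11

L1, L5 cover every species at survey cost 5 + 6 = 11.
Any cover uses at least 2 transects; among all covering selections none totals below 11.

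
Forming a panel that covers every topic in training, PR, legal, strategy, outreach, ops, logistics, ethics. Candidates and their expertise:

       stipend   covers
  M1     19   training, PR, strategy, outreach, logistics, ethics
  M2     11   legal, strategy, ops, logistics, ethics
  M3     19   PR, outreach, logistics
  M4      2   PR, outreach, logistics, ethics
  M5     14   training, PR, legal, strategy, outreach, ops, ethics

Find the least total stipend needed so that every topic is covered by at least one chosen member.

M4, M5 cover every topic at stipend 2 + 14 = 16.
Any cover uses at least 2 members; among all covering selections none totals below 16.

16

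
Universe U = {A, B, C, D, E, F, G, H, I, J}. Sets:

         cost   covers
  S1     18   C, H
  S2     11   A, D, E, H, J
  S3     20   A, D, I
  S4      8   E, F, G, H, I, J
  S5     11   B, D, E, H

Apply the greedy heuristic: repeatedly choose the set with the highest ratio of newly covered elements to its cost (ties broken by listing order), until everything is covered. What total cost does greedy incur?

48

Pick 1: S4 adds 6 new (E, F, G, H, I, J) at cost 8 (ratio 6/8).
Pick 2: S2 adds 2 new (A, D) at cost 11 (ratio 2/11).
Pick 3: S5 adds 1 new (B) at cost 11 (ratio 1/11).
Pick 4: S1 adds 1 new (C) at cost 18 (ratio 1/18).
Greedy total cost: 8 + 11 + 11 + 18 = 48.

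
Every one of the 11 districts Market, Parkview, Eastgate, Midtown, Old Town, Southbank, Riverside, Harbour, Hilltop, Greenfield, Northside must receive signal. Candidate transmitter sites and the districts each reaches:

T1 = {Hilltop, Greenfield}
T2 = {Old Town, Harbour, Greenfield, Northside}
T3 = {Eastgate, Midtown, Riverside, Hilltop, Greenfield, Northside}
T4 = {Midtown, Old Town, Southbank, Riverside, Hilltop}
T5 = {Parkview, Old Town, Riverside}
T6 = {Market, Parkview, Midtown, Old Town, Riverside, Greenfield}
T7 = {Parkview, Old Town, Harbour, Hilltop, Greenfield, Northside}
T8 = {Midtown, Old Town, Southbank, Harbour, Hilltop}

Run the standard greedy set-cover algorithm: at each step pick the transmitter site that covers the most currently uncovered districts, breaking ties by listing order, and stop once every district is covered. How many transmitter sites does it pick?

Pick 1: T3 covers 6 new districts (Eastgate, Midtown, Riverside, Hilltop, Greenfield, Northside).
Pick 2: T6 covers 3 new districts (Market, Parkview, Old Town).
Pick 3: T8 covers 2 new districts (Southbank, Harbour).
Greedy uses 3 transmitter sites.

3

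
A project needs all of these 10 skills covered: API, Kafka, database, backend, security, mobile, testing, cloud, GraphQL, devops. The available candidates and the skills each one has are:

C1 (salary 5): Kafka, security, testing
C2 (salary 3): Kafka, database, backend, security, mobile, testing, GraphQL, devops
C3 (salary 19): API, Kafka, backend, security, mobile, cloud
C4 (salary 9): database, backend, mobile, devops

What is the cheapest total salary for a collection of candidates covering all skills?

22

C2, C3 cover every skill at salary 3 + 19 = 22.
Any cover uses at least 2 candidates; among all covering selections none totals below 22.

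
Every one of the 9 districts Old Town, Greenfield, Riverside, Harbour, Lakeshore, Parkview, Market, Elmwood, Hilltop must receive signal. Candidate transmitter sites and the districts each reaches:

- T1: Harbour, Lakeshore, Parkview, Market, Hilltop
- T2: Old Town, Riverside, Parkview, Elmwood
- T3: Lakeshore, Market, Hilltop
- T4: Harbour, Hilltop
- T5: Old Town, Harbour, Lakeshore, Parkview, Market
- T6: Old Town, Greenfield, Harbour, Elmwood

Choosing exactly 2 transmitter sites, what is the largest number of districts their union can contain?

Choosing T1, T2 covers {Old Town, Riverside, Harbour, Lakeshore, Parkview, Market, Elmwood, Hilltop} — 8 districts.
No choice of 2 transmitter sites does better; here Greenfield is left uncovered.

8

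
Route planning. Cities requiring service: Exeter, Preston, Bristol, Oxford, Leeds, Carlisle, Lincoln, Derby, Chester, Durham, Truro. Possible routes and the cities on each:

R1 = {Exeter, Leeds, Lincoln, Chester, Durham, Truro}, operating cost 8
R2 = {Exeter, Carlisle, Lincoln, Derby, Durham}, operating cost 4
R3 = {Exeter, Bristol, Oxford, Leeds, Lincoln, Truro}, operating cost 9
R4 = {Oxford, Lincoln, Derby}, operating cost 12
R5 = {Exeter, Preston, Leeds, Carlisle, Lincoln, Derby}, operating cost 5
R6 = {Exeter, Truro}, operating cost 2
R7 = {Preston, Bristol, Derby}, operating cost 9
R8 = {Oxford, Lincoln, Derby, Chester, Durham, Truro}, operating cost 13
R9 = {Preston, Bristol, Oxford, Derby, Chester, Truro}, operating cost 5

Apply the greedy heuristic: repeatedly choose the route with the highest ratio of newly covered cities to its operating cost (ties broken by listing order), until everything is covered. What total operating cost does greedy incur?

14

Pick 1: R2 adds 5 new (Exeter, Carlisle, Lincoln, Derby, Durham) at operating cost 4 (ratio 5/4).
Pick 2: R9 adds 5 new (Preston, Bristol, Oxford, Chester, Truro) at operating cost 5 (ratio 5/5).
Pick 3: R5 adds 1 new (Leeds) at operating cost 5 (ratio 1/5).
Greedy total operating cost: 4 + 5 + 5 = 14.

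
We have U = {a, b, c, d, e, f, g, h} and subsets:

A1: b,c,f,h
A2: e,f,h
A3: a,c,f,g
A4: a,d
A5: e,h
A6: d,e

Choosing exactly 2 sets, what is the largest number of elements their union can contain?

6

Choosing A1, A3 covers {a, b, c, f, g, h} — 6 elements.
No choice of 2 sets does better; here d, e are left uncovered.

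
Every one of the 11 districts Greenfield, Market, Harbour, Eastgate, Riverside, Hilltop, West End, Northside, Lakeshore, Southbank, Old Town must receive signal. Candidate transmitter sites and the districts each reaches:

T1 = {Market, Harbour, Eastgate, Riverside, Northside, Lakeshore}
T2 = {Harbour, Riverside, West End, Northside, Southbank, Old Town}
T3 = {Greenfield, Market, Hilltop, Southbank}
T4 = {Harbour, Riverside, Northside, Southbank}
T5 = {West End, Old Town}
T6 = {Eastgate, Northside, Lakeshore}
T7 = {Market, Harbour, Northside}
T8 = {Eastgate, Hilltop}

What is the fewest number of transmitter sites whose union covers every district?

3

T1, T2, T3 together cover {Greenfield, Market, Harbour, Eastgate, Riverside, Hilltop, West End, Northside, Lakeshore, Southbank, Old Town} — every district.
No 2 of the 8 transmitter sites cover everything (all 28 pairs fall short), so 3 is minimum.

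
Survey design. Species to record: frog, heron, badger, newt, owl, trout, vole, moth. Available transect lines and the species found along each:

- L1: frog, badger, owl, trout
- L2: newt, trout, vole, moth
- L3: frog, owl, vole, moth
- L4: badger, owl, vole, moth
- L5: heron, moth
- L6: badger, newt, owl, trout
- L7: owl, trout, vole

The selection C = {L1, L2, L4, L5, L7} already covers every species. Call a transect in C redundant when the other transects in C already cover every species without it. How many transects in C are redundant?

2

Drop L1: frog uncovered — not redundant.
Drop L2: newt uncovered — not redundant.
Drop L4: the rest still cover every species — redundant.
Drop L5: heron uncovered — not redundant.
Drop L7: the rest still cover every species — redundant.
2 redundant: L4, L7.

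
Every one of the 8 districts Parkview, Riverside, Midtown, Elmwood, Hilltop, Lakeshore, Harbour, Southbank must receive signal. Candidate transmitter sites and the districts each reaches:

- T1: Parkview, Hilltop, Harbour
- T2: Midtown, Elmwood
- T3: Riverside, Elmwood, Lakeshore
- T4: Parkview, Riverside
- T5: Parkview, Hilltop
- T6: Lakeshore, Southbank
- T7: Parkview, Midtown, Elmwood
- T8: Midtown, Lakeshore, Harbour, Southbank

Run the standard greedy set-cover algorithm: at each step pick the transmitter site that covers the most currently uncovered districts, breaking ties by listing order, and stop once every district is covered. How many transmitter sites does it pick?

3

Pick 1: T8 covers 4 new districts (Midtown, Lakeshore, Harbour, Southbank).
Pick 2: T1 covers 2 new districts (Parkview, Hilltop).
Pick 3: T3 covers 2 new districts (Riverside, Elmwood).
Greedy uses 3 transmitter sites.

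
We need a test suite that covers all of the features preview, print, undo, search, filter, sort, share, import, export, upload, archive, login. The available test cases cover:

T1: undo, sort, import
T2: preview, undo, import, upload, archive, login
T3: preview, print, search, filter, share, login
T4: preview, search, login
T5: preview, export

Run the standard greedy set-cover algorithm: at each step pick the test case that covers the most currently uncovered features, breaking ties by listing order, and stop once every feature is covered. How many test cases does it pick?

4

Pick 1: T2 covers 6 new features (preview, undo, import, upload, archive, login).
Pick 2: T3 covers 4 new features (print, search, filter, share).
Pick 3: T1 covers 1 new features (sort).
Pick 4: T5 covers 1 new features (export).
Greedy uses 4 test cases.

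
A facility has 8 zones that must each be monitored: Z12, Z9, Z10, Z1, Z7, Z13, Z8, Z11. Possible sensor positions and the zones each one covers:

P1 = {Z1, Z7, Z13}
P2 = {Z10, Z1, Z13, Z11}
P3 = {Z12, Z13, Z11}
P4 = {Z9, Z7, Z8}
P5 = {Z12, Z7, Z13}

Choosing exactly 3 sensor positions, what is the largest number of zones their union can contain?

8

Choosing P2, P3, P4 covers {Z12, Z9, Z10, Z1, Z7, Z13, Z8, Z11} — 8 zones.
That is all 8 zones.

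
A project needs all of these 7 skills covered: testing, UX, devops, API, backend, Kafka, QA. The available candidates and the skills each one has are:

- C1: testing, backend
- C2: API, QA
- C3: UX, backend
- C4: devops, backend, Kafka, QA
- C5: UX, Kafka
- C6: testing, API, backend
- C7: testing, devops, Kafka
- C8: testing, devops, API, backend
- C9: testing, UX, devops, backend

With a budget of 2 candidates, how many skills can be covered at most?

Choosing C2, C9 covers {testing, UX, devops, API, backend, QA} — 6 skills.
No choice of 2 candidates does better; here Kafka is left uncovered.

6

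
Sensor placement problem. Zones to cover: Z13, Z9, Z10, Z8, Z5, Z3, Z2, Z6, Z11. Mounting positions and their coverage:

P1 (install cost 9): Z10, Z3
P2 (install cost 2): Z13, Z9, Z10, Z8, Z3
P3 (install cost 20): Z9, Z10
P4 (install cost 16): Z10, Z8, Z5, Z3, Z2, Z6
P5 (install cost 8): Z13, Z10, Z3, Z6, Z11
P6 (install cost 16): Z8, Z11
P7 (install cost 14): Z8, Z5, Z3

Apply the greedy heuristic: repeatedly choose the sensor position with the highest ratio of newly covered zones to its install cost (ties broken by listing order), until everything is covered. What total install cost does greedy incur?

Pick 1: P2 adds 5 new (Z13, Z9, Z10, Z8, Z3) at install cost 2 (ratio 5/2).
Pick 2: P5 adds 2 new (Z6, Z11) at install cost 8 (ratio 2/8).
Pick 3: P4 adds 2 new (Z5, Z2) at install cost 16 (ratio 2/16).
Greedy total install cost: 2 + 8 + 16 = 26.

26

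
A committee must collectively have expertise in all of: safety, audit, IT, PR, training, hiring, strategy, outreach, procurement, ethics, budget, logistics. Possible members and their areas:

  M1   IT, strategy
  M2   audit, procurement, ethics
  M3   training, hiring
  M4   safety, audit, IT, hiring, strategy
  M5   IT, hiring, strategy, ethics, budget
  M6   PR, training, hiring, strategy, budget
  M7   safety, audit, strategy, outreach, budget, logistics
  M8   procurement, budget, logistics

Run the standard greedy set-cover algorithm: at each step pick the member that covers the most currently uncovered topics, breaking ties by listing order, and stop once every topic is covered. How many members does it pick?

Pick 1: M7 covers 6 new topics (safety, audit, strategy, outreach, budget, logistics).
Pick 2: M5 covers 3 new topics (IT, hiring, ethics).
Pick 3: M6 covers 2 new topics (PR, training).
Pick 4: M2 covers 1 new topics (procurement).
Greedy uses 4 members.

4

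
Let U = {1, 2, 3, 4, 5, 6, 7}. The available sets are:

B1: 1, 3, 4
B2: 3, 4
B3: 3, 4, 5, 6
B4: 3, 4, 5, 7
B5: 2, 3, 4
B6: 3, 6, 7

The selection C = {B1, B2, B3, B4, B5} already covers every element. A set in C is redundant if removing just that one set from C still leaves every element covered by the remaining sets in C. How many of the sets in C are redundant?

Drop B1: 1 uncovered — not redundant.
Drop B2: the rest still cover every element — redundant.
Drop B3: 6 uncovered — not redundant.
Drop B4: 7 uncovered — not redundant.
Drop B5: 2 uncovered — not redundant.
1 redundant: B2.

1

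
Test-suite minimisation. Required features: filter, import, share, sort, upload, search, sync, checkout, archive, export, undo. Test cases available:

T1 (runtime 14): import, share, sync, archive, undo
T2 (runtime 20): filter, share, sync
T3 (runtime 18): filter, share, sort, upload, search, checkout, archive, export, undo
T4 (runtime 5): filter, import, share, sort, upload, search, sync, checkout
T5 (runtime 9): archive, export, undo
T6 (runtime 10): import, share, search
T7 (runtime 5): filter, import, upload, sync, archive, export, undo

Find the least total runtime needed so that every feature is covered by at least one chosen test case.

10

T4, T7 cover every feature at runtime 5 + 5 = 10.
Any cover uses at least 2 test cases; among all covering selections none totals below 10.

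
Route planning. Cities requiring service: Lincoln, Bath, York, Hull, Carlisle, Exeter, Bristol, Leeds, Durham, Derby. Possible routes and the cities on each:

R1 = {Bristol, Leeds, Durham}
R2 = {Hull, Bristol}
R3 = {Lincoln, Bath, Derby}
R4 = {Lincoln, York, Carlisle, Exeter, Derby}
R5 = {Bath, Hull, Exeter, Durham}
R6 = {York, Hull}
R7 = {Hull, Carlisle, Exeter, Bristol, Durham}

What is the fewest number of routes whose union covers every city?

R1, R4, R5 together cover {Lincoln, Bath, York, Hull, Carlisle, Exeter, Bristol, Leeds, Durham, Derby} — every city.
No 2 of the 7 routes cover everything (all 21 pairs fall short), so 3 is minimum.

3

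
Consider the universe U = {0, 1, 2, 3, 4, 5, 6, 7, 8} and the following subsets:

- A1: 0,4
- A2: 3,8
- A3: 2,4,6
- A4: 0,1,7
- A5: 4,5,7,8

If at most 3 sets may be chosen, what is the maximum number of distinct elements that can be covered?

8

Choosing A2, A3, A4 covers {0, 1, 2, 3, 4, 6, 7, 8} — 8 elements.
No choice of 3 sets does better; here 5 is left uncovered.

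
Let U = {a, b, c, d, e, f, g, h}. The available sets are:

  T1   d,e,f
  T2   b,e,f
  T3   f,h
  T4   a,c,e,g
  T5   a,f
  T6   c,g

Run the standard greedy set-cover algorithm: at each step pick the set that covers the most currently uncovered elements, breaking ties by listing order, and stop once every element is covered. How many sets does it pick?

Pick 1: T4 covers 4 new elements (a, c, e, g).
Pick 2: T1 covers 2 new elements (d, f).
Pick 3: T2 covers 1 new elements (b).
Pick 4: T3 covers 1 new elements (h).
Greedy uses 4 sets.

4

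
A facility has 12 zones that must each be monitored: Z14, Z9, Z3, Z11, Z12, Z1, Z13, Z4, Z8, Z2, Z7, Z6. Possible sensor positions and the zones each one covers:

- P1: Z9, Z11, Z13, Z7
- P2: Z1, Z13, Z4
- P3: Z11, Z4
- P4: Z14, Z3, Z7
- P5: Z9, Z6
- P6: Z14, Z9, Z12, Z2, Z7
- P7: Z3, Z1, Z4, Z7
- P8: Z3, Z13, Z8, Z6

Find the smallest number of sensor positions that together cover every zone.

4

P1, P2, P6, P8 together cover {Z14, Z9, Z3, Z11, Z12, Z1, Z13, Z4, Z8, Z2, Z7, Z6} — every zone.
No 3 of the 8 sensor positions cover everything (all 56 triples fall short), so 4 is minimum.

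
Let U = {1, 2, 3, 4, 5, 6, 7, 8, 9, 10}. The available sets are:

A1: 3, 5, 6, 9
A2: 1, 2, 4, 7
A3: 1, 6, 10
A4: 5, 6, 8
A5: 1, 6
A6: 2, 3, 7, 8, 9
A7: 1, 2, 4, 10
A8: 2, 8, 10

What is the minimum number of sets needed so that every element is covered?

3

A1, A2, A8 together cover {1, 2, 3, 4, 5, 6, 7, 8, 9, 10} — every element.
No 2 of the 8 sets cover everything (all 28 pairs fall short), so 3 is minimum.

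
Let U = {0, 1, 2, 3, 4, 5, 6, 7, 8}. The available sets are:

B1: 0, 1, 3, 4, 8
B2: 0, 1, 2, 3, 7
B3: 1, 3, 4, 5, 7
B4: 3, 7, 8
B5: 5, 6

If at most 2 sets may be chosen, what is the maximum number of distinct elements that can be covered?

7

Choosing B1, B2 covers {0, 1, 2, 3, 4, 7, 8} — 7 elements.
No choice of 2 sets does better; here 5, 6 are left uncovered.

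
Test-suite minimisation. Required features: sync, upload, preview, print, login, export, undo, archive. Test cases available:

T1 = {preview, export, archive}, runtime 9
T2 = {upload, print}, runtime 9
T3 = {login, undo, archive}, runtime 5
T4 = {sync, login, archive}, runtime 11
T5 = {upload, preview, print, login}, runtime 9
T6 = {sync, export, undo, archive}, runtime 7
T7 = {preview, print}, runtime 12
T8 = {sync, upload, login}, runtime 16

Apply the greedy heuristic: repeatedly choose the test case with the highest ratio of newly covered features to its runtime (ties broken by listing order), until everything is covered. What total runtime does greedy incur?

Pick 1: T3 adds 3 new (login, undo, archive) at runtime 5 (ratio 3/5).
Pick 2: T5 adds 3 new (upload, preview, print) at runtime 9 (ratio 3/9).
Pick 3: T6 adds 2 new (sync, export) at runtime 7 (ratio 2/7).
Greedy total runtime: 5 + 9 + 7 = 21. (The true optimum is 16, so greedy overshoots here.)

21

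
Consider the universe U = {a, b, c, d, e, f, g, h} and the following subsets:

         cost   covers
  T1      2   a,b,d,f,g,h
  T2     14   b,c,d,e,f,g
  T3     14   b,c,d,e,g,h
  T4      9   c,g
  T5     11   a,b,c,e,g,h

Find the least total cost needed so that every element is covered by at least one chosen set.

13

T1, T5 cover every element at cost 2 + 11 = 13.
Any cover uses at least 2 sets; among all covering selections none totals below 13.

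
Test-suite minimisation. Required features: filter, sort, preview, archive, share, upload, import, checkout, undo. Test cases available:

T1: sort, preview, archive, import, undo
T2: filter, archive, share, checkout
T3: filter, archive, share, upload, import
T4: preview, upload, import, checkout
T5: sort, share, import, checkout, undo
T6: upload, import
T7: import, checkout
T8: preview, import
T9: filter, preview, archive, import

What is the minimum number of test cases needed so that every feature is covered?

T1, T2, T3 together cover {filter, sort, preview, archive, share, upload, import, checkout, undo} — every feature.
No 2 of the 9 test cases cover everything (all 36 pairs fall short), so 3 is minimum.

3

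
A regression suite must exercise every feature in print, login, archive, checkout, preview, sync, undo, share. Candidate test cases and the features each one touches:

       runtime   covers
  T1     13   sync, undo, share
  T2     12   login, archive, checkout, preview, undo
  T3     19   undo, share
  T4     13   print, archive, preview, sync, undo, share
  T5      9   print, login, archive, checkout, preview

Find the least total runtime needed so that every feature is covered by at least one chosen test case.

T1, T5 cover every feature at runtime 13 + 9 = 22.
Any cover uses at least 2 test cases; among all covering selections none totals below 22.

22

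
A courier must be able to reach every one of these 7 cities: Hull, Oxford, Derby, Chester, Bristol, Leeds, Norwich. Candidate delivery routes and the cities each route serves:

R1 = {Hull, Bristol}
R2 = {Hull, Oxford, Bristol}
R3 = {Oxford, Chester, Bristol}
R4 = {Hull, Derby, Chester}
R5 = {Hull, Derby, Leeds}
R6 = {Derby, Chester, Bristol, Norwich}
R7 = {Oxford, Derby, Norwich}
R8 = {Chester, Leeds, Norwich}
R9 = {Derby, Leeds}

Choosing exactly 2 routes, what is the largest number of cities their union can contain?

6

Choosing R2, R6 covers {Hull, Oxford, Derby, Chester, Bristol, Norwich} — 6 cities.
No choice of 2 routes does better; here Leeds is left uncovered.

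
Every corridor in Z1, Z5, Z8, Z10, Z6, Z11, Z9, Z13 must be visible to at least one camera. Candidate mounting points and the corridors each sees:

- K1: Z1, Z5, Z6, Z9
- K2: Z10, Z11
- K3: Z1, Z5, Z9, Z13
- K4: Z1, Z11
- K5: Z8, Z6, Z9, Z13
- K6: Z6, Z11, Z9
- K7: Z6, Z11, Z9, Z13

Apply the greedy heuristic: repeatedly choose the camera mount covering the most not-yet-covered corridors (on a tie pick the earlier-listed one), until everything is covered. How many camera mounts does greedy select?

3

Pick 1: K1 covers 4 new corridors (Z1, Z5, Z6, Z9).
Pick 2: K2 covers 2 new corridors (Z10, Z11).
Pick 3: K5 covers 2 new corridors (Z8, Z13).
Greedy uses 3 camera mounts.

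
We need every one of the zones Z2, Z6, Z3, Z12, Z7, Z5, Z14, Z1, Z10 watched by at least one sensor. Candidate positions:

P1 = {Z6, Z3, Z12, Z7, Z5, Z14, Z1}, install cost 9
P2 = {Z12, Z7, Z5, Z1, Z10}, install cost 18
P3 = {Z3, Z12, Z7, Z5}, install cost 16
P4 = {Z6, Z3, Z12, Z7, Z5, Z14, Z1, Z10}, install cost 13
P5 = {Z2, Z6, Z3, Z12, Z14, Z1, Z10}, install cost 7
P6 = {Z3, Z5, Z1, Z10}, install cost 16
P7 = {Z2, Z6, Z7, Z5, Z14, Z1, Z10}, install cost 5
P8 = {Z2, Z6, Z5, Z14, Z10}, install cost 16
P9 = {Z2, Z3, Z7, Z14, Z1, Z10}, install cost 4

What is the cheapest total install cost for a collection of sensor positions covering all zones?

12

P5, P7 cover every zone at install cost 7 + 5 = 12.
Any cover uses at least 2 sensor positions; among all covering selections none totals below 12.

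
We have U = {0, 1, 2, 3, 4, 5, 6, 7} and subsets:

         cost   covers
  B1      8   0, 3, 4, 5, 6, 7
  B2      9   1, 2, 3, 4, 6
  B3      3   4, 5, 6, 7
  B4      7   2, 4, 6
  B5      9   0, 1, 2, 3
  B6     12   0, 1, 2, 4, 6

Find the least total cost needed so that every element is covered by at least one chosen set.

B3, B5 cover every element at cost 3 + 9 = 12.
Any cover uses at least 2 sets; among all covering selections none totals below 12.

12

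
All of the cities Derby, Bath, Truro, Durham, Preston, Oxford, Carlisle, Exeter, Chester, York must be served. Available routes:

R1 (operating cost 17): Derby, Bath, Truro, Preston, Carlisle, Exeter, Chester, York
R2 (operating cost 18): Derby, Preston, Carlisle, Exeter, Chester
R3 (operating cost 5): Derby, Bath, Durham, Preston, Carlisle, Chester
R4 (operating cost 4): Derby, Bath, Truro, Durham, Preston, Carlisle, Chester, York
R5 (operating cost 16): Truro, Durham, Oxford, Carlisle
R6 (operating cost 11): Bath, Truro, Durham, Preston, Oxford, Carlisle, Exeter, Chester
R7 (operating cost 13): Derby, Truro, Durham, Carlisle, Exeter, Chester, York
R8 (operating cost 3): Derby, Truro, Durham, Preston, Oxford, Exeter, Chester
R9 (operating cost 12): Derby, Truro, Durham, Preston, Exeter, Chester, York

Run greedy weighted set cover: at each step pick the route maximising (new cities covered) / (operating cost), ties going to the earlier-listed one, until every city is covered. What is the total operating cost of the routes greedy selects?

7

Pick 1: R8 adds 7 new (Derby, Truro, Durham, Preston, Oxford, Exeter, Chester) at operating cost 3 (ratio 7/3).
Pick 2: R4 adds 3 new (Bath, Carlisle, York) at operating cost 4 (ratio 3/4).
Greedy total operating cost: 3 + 4 = 7.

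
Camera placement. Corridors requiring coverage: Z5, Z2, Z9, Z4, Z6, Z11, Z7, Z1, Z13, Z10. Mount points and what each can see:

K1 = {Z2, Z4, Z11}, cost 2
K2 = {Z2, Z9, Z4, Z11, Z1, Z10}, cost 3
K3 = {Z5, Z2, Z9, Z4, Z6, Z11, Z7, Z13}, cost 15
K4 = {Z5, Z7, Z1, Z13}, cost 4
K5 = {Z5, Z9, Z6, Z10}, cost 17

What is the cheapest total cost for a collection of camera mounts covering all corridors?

K2, K3 cover every corridor at cost 3 + 15 = 18.
Any cover uses at least 2 camera mounts; among all covering selections none totals below 18.

18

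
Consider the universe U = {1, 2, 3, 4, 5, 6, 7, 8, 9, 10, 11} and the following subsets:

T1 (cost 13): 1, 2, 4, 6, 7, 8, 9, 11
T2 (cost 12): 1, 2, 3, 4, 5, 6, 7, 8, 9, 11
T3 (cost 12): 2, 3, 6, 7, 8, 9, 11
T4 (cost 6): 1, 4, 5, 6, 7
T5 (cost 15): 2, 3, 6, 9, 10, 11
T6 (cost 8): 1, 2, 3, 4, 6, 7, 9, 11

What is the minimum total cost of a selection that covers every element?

27

T2, T5 cover every element at cost 12 + 15 = 27.
Any cover uses at least 2 sets; among all covering selections none totals below 27.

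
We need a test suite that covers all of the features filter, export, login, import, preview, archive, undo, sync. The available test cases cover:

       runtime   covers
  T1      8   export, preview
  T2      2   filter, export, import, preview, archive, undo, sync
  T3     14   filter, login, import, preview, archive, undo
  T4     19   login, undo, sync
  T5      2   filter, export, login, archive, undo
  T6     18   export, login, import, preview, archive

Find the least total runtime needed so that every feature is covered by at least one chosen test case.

T2, T5 cover every feature at runtime 2 + 2 = 4.
Any cover uses at least 2 test cases; among all covering selections none totals below 4.

4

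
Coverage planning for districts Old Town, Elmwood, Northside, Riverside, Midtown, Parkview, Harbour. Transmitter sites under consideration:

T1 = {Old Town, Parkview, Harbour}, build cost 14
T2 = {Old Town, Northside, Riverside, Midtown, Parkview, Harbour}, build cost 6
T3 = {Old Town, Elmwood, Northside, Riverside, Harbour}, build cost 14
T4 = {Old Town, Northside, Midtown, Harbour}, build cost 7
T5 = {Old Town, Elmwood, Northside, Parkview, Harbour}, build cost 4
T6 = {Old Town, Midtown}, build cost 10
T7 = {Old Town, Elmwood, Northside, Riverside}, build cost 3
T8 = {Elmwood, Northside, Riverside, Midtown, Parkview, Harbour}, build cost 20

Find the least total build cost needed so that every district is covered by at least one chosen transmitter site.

T2, T7 cover every district at build cost 6 + 3 = 9.
Any cover uses at least 2 transmitter sites; among all covering selections none totals below 9.

9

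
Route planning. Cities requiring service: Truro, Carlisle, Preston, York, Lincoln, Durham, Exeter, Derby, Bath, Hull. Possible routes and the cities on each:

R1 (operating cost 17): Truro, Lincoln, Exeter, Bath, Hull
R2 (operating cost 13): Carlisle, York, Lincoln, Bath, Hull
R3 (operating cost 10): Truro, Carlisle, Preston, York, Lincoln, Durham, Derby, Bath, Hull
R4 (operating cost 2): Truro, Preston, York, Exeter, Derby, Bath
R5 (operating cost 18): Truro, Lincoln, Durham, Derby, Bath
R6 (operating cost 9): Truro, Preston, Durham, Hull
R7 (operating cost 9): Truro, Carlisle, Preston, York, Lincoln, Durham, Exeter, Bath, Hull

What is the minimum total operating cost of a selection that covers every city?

R4, R7 cover every city at operating cost 2 + 9 = 11.
Any cover uses at least 2 routes; among all covering selections none totals below 11.

11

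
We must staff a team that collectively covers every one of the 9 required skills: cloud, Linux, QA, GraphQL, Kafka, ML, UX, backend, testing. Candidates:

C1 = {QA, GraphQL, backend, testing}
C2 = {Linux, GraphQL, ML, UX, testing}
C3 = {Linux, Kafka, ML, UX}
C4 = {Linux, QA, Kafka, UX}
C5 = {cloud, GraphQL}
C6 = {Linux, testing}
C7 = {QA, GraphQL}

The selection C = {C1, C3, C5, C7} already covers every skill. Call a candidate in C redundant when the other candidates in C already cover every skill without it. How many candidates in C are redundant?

1

Drop C1: backend, testing uncovered — not redundant.
Drop C3: Linux, Kafka, ML, UX uncovered — not redundant.
Drop C5: cloud uncovered — not redundant.
Drop C7: the rest still cover every skill — redundant.
1 redundant: C7.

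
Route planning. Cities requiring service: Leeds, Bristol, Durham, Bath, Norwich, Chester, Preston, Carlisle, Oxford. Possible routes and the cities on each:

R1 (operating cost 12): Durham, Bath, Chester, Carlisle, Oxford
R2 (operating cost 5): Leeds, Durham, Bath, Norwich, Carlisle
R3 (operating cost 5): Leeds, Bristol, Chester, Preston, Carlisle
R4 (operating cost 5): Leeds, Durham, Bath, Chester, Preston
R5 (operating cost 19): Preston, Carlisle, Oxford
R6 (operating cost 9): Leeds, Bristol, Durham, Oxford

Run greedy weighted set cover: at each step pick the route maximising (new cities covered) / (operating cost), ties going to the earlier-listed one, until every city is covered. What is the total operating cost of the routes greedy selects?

19

Pick 1: R2 adds 5 new (Leeds, Durham, Bath, Norwich, Carlisle) at operating cost 5 (ratio 5/5).
Pick 2: R3 adds 3 new (Bristol, Chester, Preston) at operating cost 5 (ratio 3/5).
Pick 3: R6 adds 1 new (Oxford) at operating cost 9 (ratio 1/9).
Greedy total operating cost: 5 + 5 + 9 = 19.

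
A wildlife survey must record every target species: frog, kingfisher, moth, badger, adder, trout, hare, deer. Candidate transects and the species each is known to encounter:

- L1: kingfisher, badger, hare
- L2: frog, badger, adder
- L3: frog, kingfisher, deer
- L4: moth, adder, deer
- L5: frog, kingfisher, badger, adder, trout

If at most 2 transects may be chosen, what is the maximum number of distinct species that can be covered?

Choosing L4, L5 covers {frog, kingfisher, moth, badger, adder, trout, deer} — 7 species.
No choice of 2 transects does better; here hare is left uncovered.

7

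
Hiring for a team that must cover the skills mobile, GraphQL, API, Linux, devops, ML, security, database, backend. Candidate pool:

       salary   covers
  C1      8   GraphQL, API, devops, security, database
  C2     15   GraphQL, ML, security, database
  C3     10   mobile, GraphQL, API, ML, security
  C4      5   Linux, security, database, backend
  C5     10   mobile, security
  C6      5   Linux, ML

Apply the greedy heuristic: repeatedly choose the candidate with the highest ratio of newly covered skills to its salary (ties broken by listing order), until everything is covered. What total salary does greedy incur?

23

Pick 1: C4 adds 4 new (Linux, security, database, backend) at salary 5 (ratio 4/5).
Pick 2: C3 adds 4 new (mobile, GraphQL, API, ML) at salary 10 (ratio 4/10).
Pick 3: C1 adds 1 new (devops) at salary 8 (ratio 1/8).
Greedy total salary: 5 + 10 + 8 = 23.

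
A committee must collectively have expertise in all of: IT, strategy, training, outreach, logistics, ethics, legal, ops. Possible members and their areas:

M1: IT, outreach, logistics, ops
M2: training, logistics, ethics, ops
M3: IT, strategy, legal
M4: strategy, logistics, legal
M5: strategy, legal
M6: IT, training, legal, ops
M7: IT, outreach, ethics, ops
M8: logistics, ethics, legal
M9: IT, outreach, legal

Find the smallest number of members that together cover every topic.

3

M1, M2, M3 together cover {IT, strategy, training, outreach, logistics, ethics, legal, ops} — every topic.
No 2 of the 9 members cover everything (all 36 pairs fall short), so 3 is minimum.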